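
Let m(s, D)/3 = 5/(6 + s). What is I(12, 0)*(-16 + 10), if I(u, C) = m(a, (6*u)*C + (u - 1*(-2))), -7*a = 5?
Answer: -630/37 ≈ -17.027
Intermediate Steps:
a = -5/7 (a = -⅐*5 = -5/7 ≈ -0.71429)
m(s, D) = 15/(6 + s) (m(s, D) = 3*(5/(6 + s)) = 15/(6 + s))
I(u, C) = 105/37 (I(u, C) = 15/(6 - 5/7) = 15/(37/7) = 15*(7/37) = 105/37)
I(12, 0)*(-16 + 10) = 105*(-16 + 10)/37 = (105/37)*(-6) = -630/37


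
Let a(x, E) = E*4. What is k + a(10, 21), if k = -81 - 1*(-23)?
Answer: 26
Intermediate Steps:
a(x, E) = 4*E
k = -58 (k = -81 + 23 = -58)
k + a(10, 21) = -58 + 4*21 = -58 + 84 = 26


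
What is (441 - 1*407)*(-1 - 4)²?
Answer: 850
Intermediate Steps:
(441 - 1*407)*(-1 - 4)² = (441 - 407)*(-5)² = 34*25 = 850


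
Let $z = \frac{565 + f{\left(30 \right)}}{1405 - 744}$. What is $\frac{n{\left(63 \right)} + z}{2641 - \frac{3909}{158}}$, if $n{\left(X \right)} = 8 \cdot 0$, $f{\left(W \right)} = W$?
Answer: $\frac{94010}{273236909} \approx 0.00034406$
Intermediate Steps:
$n{\left(X \right)} = 0$
$z = \frac{595}{661}$ ($z = \frac{565 + 30}{1405 - 744} = \frac{595}{661} \approx 0.90015$)
$\frac{n{\left(63 \right)} + z}{2641 - \frac{3909}{158}} = \frac{0 + \frac{595}{661}}{2641 - \frac{3909}{158}} = \frac{595}{661 \left(2641 - \frac{3909}{158}\right)} = \frac{595}{661 \cdot \frac{413369}{158}} = \frac{595}{661} \cdot \frac{158}{413369} = \frac{94010}{273236909}$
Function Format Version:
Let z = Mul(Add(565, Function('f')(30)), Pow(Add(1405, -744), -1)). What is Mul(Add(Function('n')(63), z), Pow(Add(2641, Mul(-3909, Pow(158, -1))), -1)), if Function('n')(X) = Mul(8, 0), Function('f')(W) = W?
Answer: Rational(94010, 273236909) ≈ 0.00034406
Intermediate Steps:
Function('n')(X) = 0
z = Rational(595, 661) (z = Mul(Add(565, 30), Pow(Add(1405, -744), -1)) = Mul(595, Pow(661, -1)) = Mul(595, Rational(1, 661)) = Rational(595, 661) ≈ 0.90015)
Mul(Add(Function('n')(63), z), Pow(Add(2641, Mul(-3909, Pow(158, -1))), -1)) = Mul(Add(0, Rational(595, 661)), Pow(Add(2641, Mul(-3909, Pow(158, -1))), -1)) = Mul(Rational(595, 661), Pow(Add(2641, Mul(-3909, Rational(1, 158))), -1)) = Mul(Rational(595, 661), Pow(Add(2641, Rational(-3909, 158)), -1)) = Mul(Rational(595, 661), Pow(Rational(413369, 158), -1)) = Mul(Rational(595, 661), Rational(158, 413369)) = Rational(94010, 273236909)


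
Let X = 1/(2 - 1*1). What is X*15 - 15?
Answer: 0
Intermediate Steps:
X = 1 (X = 1/(2 - 1) = 1/1 = 1)
X*15 - 15 = 1*15 - 15 = 15 - 15 = 0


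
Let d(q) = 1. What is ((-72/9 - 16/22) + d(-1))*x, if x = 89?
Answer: -7565/11 ≈ -687.73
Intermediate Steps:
((-72/9 - 16/22) + d(-1))*x = ((-72/9 - 16/22) + 1)*89 = ((-72*1/9 - 16*1/22) + 1)*89 = ((-8 - 8/11) + 1)*89 = (-96/11 + 1)*89 = -85/11*89 = -7565/11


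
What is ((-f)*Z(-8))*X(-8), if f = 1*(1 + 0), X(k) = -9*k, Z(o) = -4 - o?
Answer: -288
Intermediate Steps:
f = 1 (f = 1*1 = 1)
((-f)*Z(-8))*X(-8) = ((-1*1)*(-4 - 1*(-8)))*(-9*(-8)) = -(-4 + 8)*72 = -1*4*72 = -4*72 = -288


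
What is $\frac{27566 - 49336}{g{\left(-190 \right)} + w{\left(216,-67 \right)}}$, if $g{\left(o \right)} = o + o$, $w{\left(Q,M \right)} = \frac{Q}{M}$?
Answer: $\frac{104185}{1834} \approx 56.807$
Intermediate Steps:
$g{\left(o \right)} = 2 o$
$\frac{27566 - 49336}{g{\left(-190 \right)} + w{\left(216,-67 \right)}} = \frac{27566 - 49336}{2 \left(-190\right) + \frac{216}{-67}} = - \frac{21770}{-380 + 216 \left(- \frac{1}{67}\right)} = - \frac{21770}{-380 - \frac{216}{67}} = - \frac{21770}{- \frac{25676}{67}} = \left(-21770\right) \left(- \frac{67}{25676}\right) = \frac{104185}{1834}$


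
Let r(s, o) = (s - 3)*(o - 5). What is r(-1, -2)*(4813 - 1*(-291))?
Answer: 142912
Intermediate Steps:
r(s, o) = (-5 + o)*(-3 + s) (r(s, o) = (-3 + s)*(-5 + o) = (-5 + o)*(-3 + s))
r(-1, -2)*(4813 - 1*(-291)) = (15 - 5*(-1) - 3*(-2) - 2*(-1))*(4813 - 1*(-291)) = (15 + 5 + 6 + 2)*(4813 + 291) = 28*5104 = 142912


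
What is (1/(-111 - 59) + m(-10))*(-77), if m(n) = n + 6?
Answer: 52437/170 ≈ 308.45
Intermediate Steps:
m(n) = 6 + n
(1/(-111 - 59) + m(-10))*(-77) = (1/(-111 - 59) + (6 - 10))*(-77) = (1/(-170) - 4)*(-77) = (-1/170 - 4)*(-77) = -681/170*(-77) = 52437/170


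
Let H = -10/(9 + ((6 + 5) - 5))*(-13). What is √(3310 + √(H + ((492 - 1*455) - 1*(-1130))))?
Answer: √(29790 + 3*√10581)/3 ≈ 57.830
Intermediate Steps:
H = 26/3 (H = -10/(9 + (11 - 5))*(-13) = -10/(9 + 6)*(-13) = -10/15*(-13) = -10*1/15*(-13) = -⅔*(-13) = 26/3 ≈ 8.6667)
√(3310 + √(H + ((492 - 1*455) - 1*(-1130)))) = √(3310 + √(26/3 + ((492 - 1*455) - 1*(-1130)))) = √(3310 + √(26/3 + ((492 - 455) + 1130))) = √(3310 + √(26/3 + (37 + 1130))) = √(3310 + √(26/3 + 1167)) = √(3310 + √(3527/3)) = √(3310 + √10581/3)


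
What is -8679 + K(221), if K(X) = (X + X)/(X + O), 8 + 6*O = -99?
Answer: -10577049/1219 ≈ -8676.8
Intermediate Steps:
O = -107/6 (O = -4/3 + (⅙)*(-99) = -4/3 - 33/2 = -107/6 ≈ -17.833)
K(X) = 2*X/(-107/6 + X) (K(X) = (X + X)/(X - 107/6) = (2*X)/(-107/6 + X) = 2*X/(-107/6 + X))
-8679 + K(221) = -8679 + 12*221/(-107 + 6*221) = -8679 + 12*221/(-107 + 1326) = -8679 + 12*221/1219 = -8679 + 12*221*(1/1219) = -8679 + 2652/1219 = -10577049/1219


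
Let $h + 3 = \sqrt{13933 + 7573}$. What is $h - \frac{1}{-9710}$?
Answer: $- \frac{29129}{9710} + \sqrt{21506} \approx 143.65$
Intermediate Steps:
$h = -3 + \sqrt{21506}$ ($h = -3 + \sqrt{13933 + 7573} = -3 + \sqrt{21506} \approx 143.65$)
$h - \frac{1}{-9710} = \left(-3 + \sqrt{21506}\right) - \frac{1}{-9710} = \left(-3 + \sqrt{21506}\right) - - \frac{1}{9710} = \left(-3 + \sqrt{21506}\right) + \frac{1}{9710} = - \frac{29129}{9710} + \sqrt{21506}$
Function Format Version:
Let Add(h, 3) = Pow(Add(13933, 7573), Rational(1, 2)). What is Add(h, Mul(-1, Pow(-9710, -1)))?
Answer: Add(Rational(-29129, 9710), Pow(21506, Rational(1, 2))) ≈ 143.65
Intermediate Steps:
h = Add(-3, Pow(21506, Rational(1, 2))) (h = Add(-3, Pow(Add(13933, 7573), Rational(1, 2))) = Add(-3, Pow(21506, Rational(1, 2))) ≈ 143.65)
Add(h, Mul(-1, Pow(-9710, -1))) = Add(Add(-3, Pow(21506, Rational(1, 2))), Mul(-1, Pow(-9710, -1))) = Add(Add(-3, Pow(21506, Rational(1, 2))), Mul(-1, Rational(-1, 9710))) = Add(Add(-3, Pow(21506, Rational(1, 2))), Rational(1, 9710)) = Add(Rational(-29129, 9710), Pow(21506, Rational(1, 2)))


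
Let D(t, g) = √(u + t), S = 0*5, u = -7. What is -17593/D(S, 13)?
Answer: 17593*I*√7/7 ≈ 6649.5*I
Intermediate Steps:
S = 0
D(t, g) = √(-7 + t)
-17593/D(S, 13) = -17593/√(-7 + 0) = -17593/√(-7) = -17593/(I*√7) = -I*√7/7*(-17593) = 17593*I*√7/7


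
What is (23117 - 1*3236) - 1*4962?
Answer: 14919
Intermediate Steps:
(23117 - 1*3236) - 1*4962 = (23117 - 3236) - 4962 = 19881 - 4962 = 14919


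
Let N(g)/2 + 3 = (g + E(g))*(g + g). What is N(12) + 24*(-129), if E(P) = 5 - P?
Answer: -2862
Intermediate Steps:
N(g) = -6 + 20*g (N(g) = -6 + 2*((g + (5 - g))*(g + g)) = -6 + 2*(5*(2*g)) = -6 + 2*(10*g) = -6 + 20*g)
N(12) + 24*(-129) = (-6 + 20*12) + 24*(-129) = (-6 + 240) - 3096 = 234 - 3096 = -2862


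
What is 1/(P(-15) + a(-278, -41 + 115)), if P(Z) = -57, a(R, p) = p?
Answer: 1/17 ≈ 0.058824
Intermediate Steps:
1/(P(-15) + a(-278, -41 + 115)) = 1/(-57 + (-41 + 115)) = 1/(-57 + 74) = 1/17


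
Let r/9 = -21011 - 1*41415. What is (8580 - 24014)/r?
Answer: 7717/280917 ≈ 0.027471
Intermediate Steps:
r = -561834 (r = 9*(-21011 - 1*41415) = 9*(-21011 - 41415) = 9*(-62426) = -561834)
(8580 - 24014)/r = (8580 - 24014)/(-561834) = -15434*(-1/561834) = 7717/280917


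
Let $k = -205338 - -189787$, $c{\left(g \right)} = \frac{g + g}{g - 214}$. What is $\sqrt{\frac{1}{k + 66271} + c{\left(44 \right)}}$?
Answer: $\frac{3 i \sqrt{2672458990}}{215560} \approx 0.71946 i$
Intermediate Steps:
$c{\left(g \right)} = \frac{2 g}{-214 + g}$
$k = -15551$ ($k = -205338 + 189787 = -15551$)
$\sqrt{\frac{1}{k + 66271} + c{\left(44 \right)}} = \sqrt{\frac{1}{-15551 + 66271} + 2 \cdot 44 \frac{1}{-214 + 44}} = \sqrt{\frac{1}{50720} + 2 \cdot 44 \frac{1}{-170}} = \sqrt{\frac{1}{50720} + 2 \cdot 44 \left(- \frac{1}{170}\right)} = \sqrt{\frac{1}{50720} - \frac{44}{85}} = \sqrt{- \frac{446319}{862240}} = \frac{3 i \sqrt{2672458990}}{215560}$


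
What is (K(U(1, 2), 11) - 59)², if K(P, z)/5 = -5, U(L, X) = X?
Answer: 7056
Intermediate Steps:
K(P, z) = -25 (K(P, z) = 5*(-5) = -25)
(K(U(1, 2), 11) - 59)² = (-25 - 59)² = (-84)² = 7056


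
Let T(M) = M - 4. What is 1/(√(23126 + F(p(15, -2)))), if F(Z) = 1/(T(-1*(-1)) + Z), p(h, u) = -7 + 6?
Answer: 2*√92503/92503 ≈ 0.0065759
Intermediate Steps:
T(M) = -4 + M
p(h, u) = -1
F(Z) = 1/(-3 + Z) (F(Z) = 1/((-4 - 1*(-1)) + Z) = 1/((-4 + 1) + Z) = 1/(-3 + Z))
1/(√(23126 + F(p(15, -2)))) = 1/(√(23126 + 1/(-3 - 1))) = 1/(√(23126 + 1/(-4))) = 1/(√(23126 - ¼)) = 1/(√(92503/4)) = 1/(√92503/2) = 2*√92503/92503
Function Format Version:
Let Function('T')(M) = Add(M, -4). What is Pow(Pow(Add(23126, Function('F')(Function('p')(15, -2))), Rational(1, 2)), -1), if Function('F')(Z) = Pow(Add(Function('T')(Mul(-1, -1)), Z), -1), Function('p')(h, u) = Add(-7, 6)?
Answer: Mul(Rational(2, 92503), Pow(92503, Rational(1, 2))) ≈ 0.0065759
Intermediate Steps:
Function('T')(M) = Add(-4, M)
Function('p')(h, u) = -1
Function('F')(Z) = Pow(Add(-3, Z), -1) (Function('F')(Z) = Pow(Add(Add(-4, Mul(-1, -1)), Z), -1) = Pow(Add(Add(-4, 1), Z), -1) = Pow(Add(-3, Z), -1))
Pow(Pow(Add(23126, Function('F')(Function('p')(15, -2))), Rational(1, 2)), -1) = Pow(Pow(Add(23126, Pow(Add(-3, -1), -1)), Rational(1, 2)), -1) = Pow(Pow(Add(23126, Pow(-4, -1)), Rational(1, 2)), -1) = Pow(Pow(Add(23126, Rational(-1, 4)), Rational(1, 2)), -1) = Pow(Pow(Rational(92503, 4), Rational(1, 2)), -1) = Pow(Mul(Rational(1, 2), Pow(92503, Rational(1, 2))), -1) = Mul(Rational(2, 92503), Pow(92503, Rational(1, 2)))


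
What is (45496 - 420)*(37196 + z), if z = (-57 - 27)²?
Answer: 1994703152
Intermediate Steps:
z = 7056 (z = (-84)² = 7056)
(45496 - 420)*(37196 + z) = (45496 - 420)*(37196 + 7056) = 45076*44252 = 1994703152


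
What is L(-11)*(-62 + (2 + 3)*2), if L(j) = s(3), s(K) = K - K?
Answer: 0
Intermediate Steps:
s(K) = 0
L(j) = 0
L(-11)*(-62 + (2 + 3)*2) = 0*(-62 + (2 + 3)*2) = 0*(-62 + 5*2) = 0*(-62 + 10) = 0*(-52) = 0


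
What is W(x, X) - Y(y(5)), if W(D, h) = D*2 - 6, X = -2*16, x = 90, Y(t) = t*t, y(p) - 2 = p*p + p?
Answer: -850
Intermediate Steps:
y(p) = 2 + p + p**2 (y(p) = 2 + (p*p + p) = 2 + (p**2 + p) = 2 + (p + p**2) = 2 + p + p**2)
Y(t) = t**2
X = -32
W(D, h) = -6 + 2*D (W(D, h) = 2*D - 6 = -6 + 2*D)
W(x, X) - Y(y(5)) = (-6 + 2*90) - (2 + 5 + 5**2)**2 = (-6 + 180) - (2 + 5 + 25)**2 = 174 - 1*32**2 = 174 - 1*1024 = 174 - 1024 = -850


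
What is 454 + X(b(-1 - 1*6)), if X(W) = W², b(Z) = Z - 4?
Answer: 575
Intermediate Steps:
b(Z) = -4 + Z
454 + X(b(-1 - 1*6)) = 454 + (-4 + (-1 - 1*6))² = 454 + (-4 + (-1 - 6))² = 454 + (-4 - 7)² = 454 + (-11)² = 454 + 121 = 575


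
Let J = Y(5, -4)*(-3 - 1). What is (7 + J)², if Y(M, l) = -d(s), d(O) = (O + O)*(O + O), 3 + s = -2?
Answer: 165649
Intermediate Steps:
s = -5 (s = -3 - 2 = -5)
d(O) = 4*O² (d(O) = (2*O)*(2*O) = 4*O²)
Y(M, l) = -100 (Y(M, l) = -4*(-5)² = -4*25 = -1*100 = -100)
J = 400 (J = -100*(-3 - 1) = -100*(-4) = 400)
(7 + J)² = (7 + 400)² = 407² = 165649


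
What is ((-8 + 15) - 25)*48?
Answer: -864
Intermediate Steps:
((-8 + 15) - 25)*48 = (7 - 25)*48 = -18*48 = -864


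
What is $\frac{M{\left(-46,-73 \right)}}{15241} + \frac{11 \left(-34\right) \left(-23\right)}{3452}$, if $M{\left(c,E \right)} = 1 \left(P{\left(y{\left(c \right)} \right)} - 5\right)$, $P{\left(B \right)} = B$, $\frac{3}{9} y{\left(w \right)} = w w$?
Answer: $\frac{76499559}{26305966} \approx 2.9081$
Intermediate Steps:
$y{\left(w \right)} = 3 w^{2}$ ($y{\left(w \right)} = 3 w w = 3 w^{2}$)
$M{\left(c,E \right)} = -5 + 3 c^{2}$ ($M{\left(c,E \right)} = 1 \left(3 c^{2} - 5\right) = 1 \left(-5 + 3 c^{2}\right) = -5 + 3 c^{2}$)
$\frac{M{\left(-46,-73 \right)}}{15241} + \frac{11 \left(-34\right) \left(-23\right)}{3452} = \frac{-5 + 3 \left(-46\right)^{2}}{15241} + \frac{11 \left(-34\right) \left(-23\right)}{3452} = \left(-5 + 3 \cdot 2116\right) \frac{1}{15241} + \left(-374\right) \left(-23\right) \frac{1}{3452} = \left(-5 + 6348\right) \frac{1}{15241} + 8602 \cdot \frac{1}{3452} = 6343 \cdot \frac{1}{15241} + \frac{4301}{1726} = \frac{6343}{15241} + \frac{4301}{1726} = \frac{76499559}{26305966}$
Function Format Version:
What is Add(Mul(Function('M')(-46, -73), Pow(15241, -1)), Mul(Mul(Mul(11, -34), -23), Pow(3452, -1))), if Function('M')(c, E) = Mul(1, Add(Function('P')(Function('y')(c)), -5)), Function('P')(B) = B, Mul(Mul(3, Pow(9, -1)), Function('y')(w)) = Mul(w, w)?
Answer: Rational(76499559, 26305966) ≈ 2.9081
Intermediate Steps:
Function('y')(w) = Mul(3, Pow(w, 2)) (Function('y')(w) = Mul(3, Mul(w, w)) = Mul(3, Pow(w, 2)))
Function('M')(c, E) = Add(-5, Mul(3, Pow(c, 2))) (Function('M')(c, E) = Mul(1, Add(Mul(3, Pow(c, 2)), -5)) = Mul(1, Add(-5, Mul(3, Pow(c, 2)))) = Add(-5, Mul(3, Pow(c, 2))))
Add(Mul(Function('M')(-46, -73), Pow(15241, -1)), Mul(Mul(Mul(11, -34), -23), Pow(3452, -1))) = Add(Mul(Add(-5, Mul(3, Pow(-46, 2))), Pow(15241, -1)), Mul(Mul(Mul(11, -34), -23), Pow(3452, -1))) = Add(Mul(Add(-5, Mul(3, 2116)), Rational(1, 15241)), Mul(Mul(-374, -23), Rational(1, 3452))) = Add(Mul(Add(-5, 6348), Rational(1, 15241)), Mul(8602, Rational(1, 3452))) = Add(Mul(6343, Rational(1, 15241)), Rational(4301, 1726)) = Add(Rational(6343, 15241), Rational(4301, 1726)) = Rational(76499559, 26305966)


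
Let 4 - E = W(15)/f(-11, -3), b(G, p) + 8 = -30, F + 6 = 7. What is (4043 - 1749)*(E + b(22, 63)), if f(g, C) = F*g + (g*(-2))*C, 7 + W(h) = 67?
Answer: -5868052/77 ≈ -76209.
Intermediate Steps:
F = 1 (F = -6 + 7 = 1)
W(h) = 60 (W(h) = -7 + 67 = 60)
b(G, p) = -38 (b(G, p) = -8 - 30 = -38)
f(g, C) = g - 2*C*g (f(g, C) = 1*g + (g*(-2))*C = g + (-2*g)*C = g - 2*C*g)
E = 368/77 (E = 4 - 60/((-11*(1 - 2*(-3)))) = 4 - 60/((-11*(1 + 6))) = 4 - 60/((-11*7)) = 4 - 60/(-77) = 4 - 60*(-1)/77 = 4 - 1*(-60/77) = 4 + 60/77 = 368/77 ≈ 4.7792)
(4043 - 1749)*(E + b(22, 63)) = (4043 - 1749)*(368/77 - 38) = 2294*(-2558/77) = -5868052/77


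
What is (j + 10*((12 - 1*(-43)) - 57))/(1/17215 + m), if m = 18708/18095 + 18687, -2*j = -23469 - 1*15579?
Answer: 55232743720/52922035939 ≈ 1.0437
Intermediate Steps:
j = 19524 (j = -(-23469 - 1*15579)/2 = -(-23469 - 15579)/2 = -1/2*(-39048) = 19524)
m = 338159973/18095 (m = 18708*(1/18095) + 18687 = 18708/18095 + 18687 = 338159973/18095 ≈ 18688.)
(j + 10*((12 - 1*(-43)) - 57))/(1/17215 + m) = (19524 + 10*((12 - 1*(-43)) - 57))/(1/17215 + 338159973/18095) = (19524 + 10*((12 + 43) - 57))/(1/17215 + 338159973/18095) = (19524 + 10*(55 - 57))/(105844071878/5663735) = (19524 + 10*(-2))*(5663735/105844071878) = (19524 - 20)*(5663735/105844071878) = 19504*(5663735/105844071878) = 55232743720/52922035939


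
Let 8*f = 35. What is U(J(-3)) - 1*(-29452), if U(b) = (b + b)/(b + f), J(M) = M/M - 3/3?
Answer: 29452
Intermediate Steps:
f = 35/8 (f = (⅛)*35 = 35/8 ≈ 4.3750)
J(M) = 0 (J(M) = 1 - 3*⅓ = 1 - 1 = 0)
U(b) = 2*b/(35/8 + b) (U(b) = (b + b)/(b + 35/8) = (2*b)/(35/8 + b) = 2*b/(35/8 + b))
U(J(-3)) - 1*(-29452) = 16*0/(35 + 8*0) - 1*(-29452) = 16*0/(35 + 0) + 29452 = 16*0/35 + 29452 = 16*0*(1/35) + 29452 = 0 + 29452 = 29452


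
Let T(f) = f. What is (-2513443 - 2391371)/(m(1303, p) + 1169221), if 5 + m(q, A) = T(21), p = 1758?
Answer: -4904814/1169237 ≈ -4.1949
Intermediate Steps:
m(q, A) = 16 (m(q, A) = -5 + 21 = 16)
(-2513443 - 2391371)/(m(1303, p) + 1169221) = (-2513443 - 2391371)/(16 + 1169221) = -4904814/1169237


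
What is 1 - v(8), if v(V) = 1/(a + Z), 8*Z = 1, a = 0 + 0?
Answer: -7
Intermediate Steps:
a = 0
Z = 1/8 (Z = (1/8)*1 = 1/8 ≈ 0.12500)
v(V) = 8 (v(V) = 1/(0 + 1/8) = 1/(1/8) = 8)
1 - v(8) = 1 - 1*8 = 1 - 8 = -7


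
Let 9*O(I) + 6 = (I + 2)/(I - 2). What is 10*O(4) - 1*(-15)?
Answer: 35/3 ≈ 11.667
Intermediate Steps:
O(I) = -2/3 + (2 + I)/(9*(-2 + I)) (O(I) = -2/3 + ((I + 2)/(I - 2))/9 = -2/3 + ((2 + I)/(-2 + I))/9 = -2/3 + (2 + I)/(9*(-2 + I)))
10*O(4) - 1*(-15) = 10*((14 - 5*4)/(9*(-2 + 4))) - 1*(-15) = 10*((1/9)*(14 - 20)/2) + 15 = 10*((1/9)*(1/2)*(-6)) + 15 = 10*(-1/3) + 15 = -10/3 + 15 = 35/3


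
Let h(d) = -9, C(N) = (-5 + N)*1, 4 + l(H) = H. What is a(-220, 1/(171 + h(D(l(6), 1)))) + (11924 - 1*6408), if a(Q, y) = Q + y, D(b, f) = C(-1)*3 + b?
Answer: 857953/162 ≈ 5296.0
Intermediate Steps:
l(H) = -4 + H
C(N) = -5 + N
D(b, f) = -18 + b (D(b, f) = (-5 - 1)*3 + b = -6*3 + b = -18 + b)
a(-220, 1/(171 + h(D(l(6), 1)))) + (11924 - 1*6408) = (-220 + 1/(171 - 9)) + (11924 - 1*6408) = (-220 + 1/162) + (11924 - 6408) = (-220 + 1/162) + 5516 = -35639/162 + 5516 = 857953/162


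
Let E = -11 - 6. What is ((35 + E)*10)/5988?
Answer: 15/499 ≈ 0.030060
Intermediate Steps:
E = -17
((35 + E)*10)/5988 = ((35 - 17)*10)/5988 = (18*10)*(1/5988) = 180*(1/5988) = 15/499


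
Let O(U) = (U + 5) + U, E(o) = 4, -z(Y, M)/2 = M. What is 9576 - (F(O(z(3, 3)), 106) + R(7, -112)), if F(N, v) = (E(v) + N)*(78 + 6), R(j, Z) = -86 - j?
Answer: 9921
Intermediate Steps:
z(Y, M) = -2*M
O(U) = 5 + 2*U (O(U) = (5 + U) + U = 5 + 2*U)
F(N, v) = 336 + 84*N (F(N, v) = (4 + N)*(78 + 6) = (4 + N)*84 = 336 + 84*N)
9576 - (F(O(z(3, 3)), 106) + R(7, -112)) = 9576 - ((336 + 84*(5 + 2*(-2*3))) + (-86 - 1*7)) = 9576 - ((336 + 84*(5 + 2*(-6))) + (-86 - 7)) = 9576 - ((336 + 84*(5 - 12)) - 93) = 9576 - ((336 + 84*(-7)) - 93) = 9576 - ((336 - 588) - 93) = 9576 - (-252 - 93) = 9576 - 1*(-345) = 9576 + 345 = 9921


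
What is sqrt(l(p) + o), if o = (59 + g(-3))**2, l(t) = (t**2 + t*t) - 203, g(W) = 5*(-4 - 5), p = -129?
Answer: 55*sqrt(11) ≈ 182.41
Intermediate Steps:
g(W) = -45 (g(W) = 5*(-9) = -45)
l(t) = -203 + 2*t**2 (l(t) = (t**2 + t**2) - 203 = 2*t**2 - 203 = -203 + 2*t**2)
o = 196 (o = (59 - 45)**2 = 14**2 = 196)
sqrt(l(p) + o) = sqrt((-203 + 2*(-129)**2) + 196) = sqrt((-203 + 2*16641) + 196) = sqrt((-203 + 33282) + 196) = sqrt(33079 + 196) = sqrt(33275) = 55*sqrt(11)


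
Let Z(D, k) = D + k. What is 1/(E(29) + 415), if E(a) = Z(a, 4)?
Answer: 1/448 ≈ 0.0022321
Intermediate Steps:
E(a) = 4 + a (E(a) = a + 4 = 4 + a)
1/(E(29) + 415) = 1/((4 + 29) + 415) = 1/(33 + 415) = 1/448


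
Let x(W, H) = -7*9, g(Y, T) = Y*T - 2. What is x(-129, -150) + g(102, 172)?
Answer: 17479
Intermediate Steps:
g(Y, T) = -2 + T*Y (g(Y, T) = T*Y - 2 = -2 + T*Y)
x(W, H) = -63
x(-129, -150) + g(102, 172) = -63 + (-2 + 172*102) = -63 + (-2 + 17544) = -63 + 17542 = 17479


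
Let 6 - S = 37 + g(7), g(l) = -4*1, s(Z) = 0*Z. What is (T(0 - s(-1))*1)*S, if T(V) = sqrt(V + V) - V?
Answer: 0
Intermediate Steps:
s(Z) = 0
g(l) = -4
T(V) = -V + sqrt(2)*sqrt(V) (T(V) = sqrt(2*V) - V = sqrt(2)*sqrt(V) - V = -V + sqrt(2)*sqrt(V))
S = -27 (S = 6 - (37 - 4) = 6 - 1*33 = 6 - 33 = -27)
(T(0 - s(-1))*1)*S = ((-(0 - 1*0) + sqrt(2)*sqrt(0 - 1*0))*1)*(-27) = ((-(0 + 0) + sqrt(2)*sqrt(0 + 0))*1)*(-27) = ((-1*0 + sqrt(2)*sqrt(0))*1)*(-27) = ((0 + sqrt(2)*0)*1)*(-27) = ((0 + 0)*1)*(-27) = (0*1)*(-27) = 0*(-27) = 0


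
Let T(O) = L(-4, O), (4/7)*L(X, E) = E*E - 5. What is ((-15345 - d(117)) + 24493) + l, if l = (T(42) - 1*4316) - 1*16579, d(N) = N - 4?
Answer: -35127/4 ≈ -8781.8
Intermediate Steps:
L(X, E) = -35/4 + 7*E**2/4 (L(X, E) = 7*(E*E - 5)/4 = 7*(E**2 - 5)/4 = 7*(-5 + E**2)/4 = -35/4 + 7*E**2/4)
T(O) = -35/4 + 7*O**2/4
d(N) = -4 + N
l = -71267/4 (l = ((-35/4 + (7/4)*42**2) - 1*4316) - 1*16579 = ((-35/4 + (7/4)*1764) - 4316) - 16579 = ((-35/4 + 3087) - 4316) - 16579 = (12313/4 - 4316) - 16579 = -4951/4 - 16579 = -71267/4 ≈ -17817.)
((-15345 - d(117)) + 24493) + l = ((-15345 - (-4 + 117)) + 24493) - 71267/4 = ((-15345 - 1*113) + 24493) - 71267/4 = ((-15345 - 113) + 24493) - 71267/4 = (-15458 + 24493) - 71267/4 = 9035 - 71267/4 = -35127/4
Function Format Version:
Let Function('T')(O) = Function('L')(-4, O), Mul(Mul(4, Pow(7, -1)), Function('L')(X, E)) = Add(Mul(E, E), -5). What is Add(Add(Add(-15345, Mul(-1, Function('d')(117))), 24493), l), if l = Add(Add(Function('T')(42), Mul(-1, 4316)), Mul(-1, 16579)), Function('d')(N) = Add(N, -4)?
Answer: Rational(-35127, 4) ≈ -8781.8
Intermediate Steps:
Function('L')(X, E) = Add(Rational(-35, 4), Mul(Rational(7, 4), Pow(E, 2))) (Function('L')(X, E) = Mul(Rational(7, 4), Add(Mul(E, E), -5)) = Mul(Rational(7, 4), Add(Pow(E, 2), -5)) = Mul(Rational(7, 4), Add(-5, Pow(E, 2))) = Add(Rational(-35, 4), Mul(Rational(7, 4), Pow(E, 2))))
Function('T')(O) = Add(Rational(-35, 4), Mul(Rational(7, 4), Pow(O, 2)))
Function('d')(N) = Add(-4, N)
l = Rational(-71267, 4) (l = Add(Add(Add(Rational(-35, 4), Mul(Rational(7, 4), Pow(42, 2))), Mul(-1, 4316)), Mul(-1, 16579)) = Add(Add(Add(Rational(-35, 4), Mul(Rational(7, 4), 1764)), -4316), -16579) = Add(Add(Add(Rational(-35, 4), 3087), -4316), -16579) = Add(Add(Rational(12313, 4), -4316), -16579) = Add(Rational(-4951, 4), -16579) = Rational(-71267, 4) ≈ -17817.)
Add(Add(Add(-15345, Mul(-1, Function('d')(117))), 24493), l) = Add(Add(Add(-15345, Mul(-1, Add(-4, 117))), 24493), Rational(-71267, 4)) = Add(Add(Add(-15345, Mul(-1, 113)), 24493), Rational(-71267, 4)) = Add(Add(Add(-15345, -113), 24493), Rational(-71267, 4)) = Add(Add(-15458, 24493), Rational(-71267, 4)) = Add(9035, Rational(-71267, 4)) = Rational(-35127, 4)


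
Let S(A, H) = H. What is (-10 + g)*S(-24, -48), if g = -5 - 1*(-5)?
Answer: 480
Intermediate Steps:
g = 0 (g = -5 + 5 = 0)
(-10 + g)*S(-24, -48) = (-10 + 0)*(-48) = -10*(-48) = 480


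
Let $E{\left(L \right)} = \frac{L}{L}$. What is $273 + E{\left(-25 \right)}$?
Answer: $274$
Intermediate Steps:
$E{\left(L \right)} = 1$
$273 + E{\left(-25 \right)} = 273 + 1 = 274$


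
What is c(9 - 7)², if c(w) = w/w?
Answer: 1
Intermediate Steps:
c(w) = 1
c(9 - 7)² = 1² = 1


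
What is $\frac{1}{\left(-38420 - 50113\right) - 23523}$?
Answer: $- \frac{1}{112056} \approx -8.9241 \cdot 10^{-6}$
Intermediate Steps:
$\frac{1}{\left(-38420 - 50113\right) - 23523} = \frac{1}{-88533 - 23523} = \frac{1}{-112056} = - \frac{1}{112056}$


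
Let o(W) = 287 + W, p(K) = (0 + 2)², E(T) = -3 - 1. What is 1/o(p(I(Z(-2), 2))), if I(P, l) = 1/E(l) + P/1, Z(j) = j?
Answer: 1/291 ≈ 0.0034364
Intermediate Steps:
E(T) = -4
I(P, l) = -¼ + P (I(P, l) = 1/(-4) + P/1 = 1*(-¼) + P*1 = -¼ + P)
p(K) = 4 (p(K) = 2² = 4)
1/o(p(I(Z(-2), 2))) = 1/(287 + 4) = 1/291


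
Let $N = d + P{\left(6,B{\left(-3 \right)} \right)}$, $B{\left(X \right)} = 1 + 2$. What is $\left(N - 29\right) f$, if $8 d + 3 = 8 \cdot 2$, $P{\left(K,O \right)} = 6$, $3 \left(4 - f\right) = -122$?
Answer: $- \frac{3819}{4} \approx -954.75$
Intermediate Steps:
$B{\left(X \right)} = 3$
$f = \frac{134}{3}$ ($f = 4 - - \frac{122}{3} = 4 + \frac{122}{3} = \frac{134}{3} \approx 44.667$)
$d = \frac{13}{8}$ ($d = - \frac{3}{8} + \frac{8 \cdot 2}{8} = - \frac{3}{8} + \frac{1}{8} \cdot 16 = - \frac{3}{8} + 2 = \frac{13}{8} \approx 1.625$)
$N = \frac{61}{8}$ ($N = \frac{13}{8} + 6 = \frac{61}{8} \approx 7.625$)
$\left(N - 29\right) f = \left(\frac{61}{8} - 29\right) \frac{134}{3} = \left(- \frac{171}{8}\right) \frac{134}{3} = - \frac{3819}{4}$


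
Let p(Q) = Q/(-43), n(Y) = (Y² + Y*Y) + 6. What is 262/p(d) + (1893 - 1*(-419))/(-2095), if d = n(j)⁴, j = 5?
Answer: -11380478511/10301634560 ≈ -1.1047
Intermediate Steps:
n(Y) = 6 + 2*Y² (n(Y) = (Y² + Y²) + 6 = 2*Y² + 6 = 6 + 2*Y²)
d = 9834496 (d = (6 + 2*5²)⁴ = (6 + 2*25)⁴ = (6 + 50)⁴ = 56⁴ = 9834496)
p(Q) = -Q/43 (p(Q) = Q*(-1/43) = -Q/43)
262/p(d) + (1893 - 1*(-419))/(-2095) = 262/((-1/43*9834496)) + (1893 - 1*(-419))/(-2095) = 262/(-9834496/43) + (1893 + 419)*(-1/2095) = 262*(-43/9834496) + 2312*(-1/2095) = -5633/4917248 - 2312/2095 = -11380478511/10301634560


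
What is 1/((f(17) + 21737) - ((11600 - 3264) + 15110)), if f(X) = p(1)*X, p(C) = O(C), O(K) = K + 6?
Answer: -1/1590 ≈ -0.00062893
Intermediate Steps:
O(K) = 6 + K
p(C) = 6 + C
f(X) = 7*X (f(X) = (6 + 1)*X = 7*X)
1/((f(17) + 21737) - ((11600 - 3264) + 15110)) = 1/((7*17 + 21737) - ((11600 - 3264) + 15110)) = 1/((119 + 21737) - (8336 + 15110)) = 1/(21856 - 1*23446) = 1/(21856 - 23446) = 1/(-1590) = -1/1590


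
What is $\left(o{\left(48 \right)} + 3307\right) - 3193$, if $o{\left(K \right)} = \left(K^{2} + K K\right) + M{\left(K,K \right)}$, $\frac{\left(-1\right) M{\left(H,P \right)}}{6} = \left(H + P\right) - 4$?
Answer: $4170$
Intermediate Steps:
$M{\left(H,P \right)} = 24 - 6 H - 6 P$ ($M{\left(H,P \right)} = - 6 \left(\left(H + P\right) - 4\right) = - 6 \left(-4 + H + P\right) = 24 - 6 H - 6 P$)
$o{\left(K \right)} = 24 - 12 K + 2 K^{2}$ ($o{\left(K \right)} = \left(K^{2} + K K\right) - \left(-24 + 12 K\right) = \left(K^{2} + K^{2}\right) - \left(-24 + 12 K\right) = 2 K^{2} - \left(-24 + 12 K\right) = 24 - 12 K + 2 K^{2}$)
$\left(o{\left(48 \right)} + 3307\right) - 3193 = \left(\left(24 - 576 + 2 \cdot 48^{2}\right) + 3307\right) - 3193 = \left(\left(24 - 576 + 2 \cdot 2304\right) + 3307\right) - 3193 = \left(\left(24 - 576 + 4608\right) + 3307\right) - 3193 = \left(4056 + 3307\right) - 3193 = 7363 - 3193 = 4170$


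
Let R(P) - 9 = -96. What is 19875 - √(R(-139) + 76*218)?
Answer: 19875 - √16481 ≈ 19747.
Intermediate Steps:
R(P) = -87 (R(P) = 9 - 96 = -87)
19875 - √(R(-139) + 76*218) = 19875 - √(-87 + 76*218) = 19875 - √(-87 + 16568) = 19875 - √16481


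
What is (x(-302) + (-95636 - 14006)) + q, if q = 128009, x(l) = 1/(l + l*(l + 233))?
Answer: 377184713/20536 ≈ 18367.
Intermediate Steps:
x(l) = 1/(l + l*(233 + l))
(x(-302) + (-95636 - 14006)) + q = (1/((-302)*(234 - 302)) + (-95636 - 14006)) + 128009 = (-1/302/(-68) - 109642) + 128009 = (-1/302*(-1/68) - 109642) + 128009 = (1/20536 - 109642) + 128009 = -2251608111/20536 + 128009 = 377184713/20536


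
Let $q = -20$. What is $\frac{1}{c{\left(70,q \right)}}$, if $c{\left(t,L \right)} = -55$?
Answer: $- \frac{1}{55} \approx -0.018182$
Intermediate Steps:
$\frac{1}{c{\left(70,q \right)}} = \frac{1}{-55} = - \frac{1}{55}$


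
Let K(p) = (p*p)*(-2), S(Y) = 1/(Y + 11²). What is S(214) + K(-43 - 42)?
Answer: -4840749/335 ≈ -14450.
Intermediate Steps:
S(Y) = 1/(121 + Y) (S(Y) = 1/(Y + 121) = 1/(121 + Y))
K(p) = -2*p² (K(p) = p²*(-2) = -2*p²)
S(214) + K(-43 - 42) = 1/(121 + 214) - 2*(-43 - 42)² = 1/335 - 2*(-85)² = 1/335 - 2*7225 = 1/335 - 14450 = -4840749/335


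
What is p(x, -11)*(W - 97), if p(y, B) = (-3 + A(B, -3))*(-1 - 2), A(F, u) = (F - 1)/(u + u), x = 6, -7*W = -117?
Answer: -1686/7 ≈ -240.86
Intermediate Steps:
W = 117/7 (W = -⅐*(-117) = 117/7 ≈ 16.714)
A(F, u) = (-1 + F)/(2*u) (A(F, u) = (-1 + F)/((2*u)) = (-1 + F)*(1/(2*u)) = (-1 + F)/(2*u))
p(y, B) = 17/2 + B/2 (p(y, B) = (-3 + (½)*(-1 + B)/(-3))*(-1 - 2) = (-3 + (½)*(-⅓)*(-1 + B))*(-3) = (-3 + (⅙ - B/6))*(-3) = (-17/6 - B/6)*(-3) = 17/2 + B/2)
p(x, -11)*(W - 97) = (17/2 + (½)*(-11))*(117/7 - 97) = (17/2 - 11/2)*(-562/7) = 3*(-562/7) = -1686/7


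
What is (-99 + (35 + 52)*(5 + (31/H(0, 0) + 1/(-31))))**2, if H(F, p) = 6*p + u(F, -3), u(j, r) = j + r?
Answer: 307651600/961 ≈ 3.2014e+5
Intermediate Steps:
H(F, p) = -3 + F + 6*p (H(F, p) = 6*p + (F - 3) = 6*p + (-3 + F) = -3 + F + 6*p)
(-99 + (35 + 52)*(5 + (31/H(0, 0) + 1/(-31))))**2 = (-99 + (35 + 52)*(5 + (31/(-3 + 0 + 6*0) + 1/(-31))))**2 = (-99 + 87*(5 + (31/(-3 + 0 + 0) + 1*(-1/31))))**2 = (-99 + 87*(5 + (31/(-3) - 1/31)))**2 = (-99 + 87*(5 + (31*(-1/3) - 1/31)))**2 = (-99 + 87*(5 + (-31/3 - 1/31)))**2 = (-99 + 87*(5 - 964/93))**2 = (-99 + 87*(-499/93))**2 = (-99 - 14471/31)**2 = (-17540/31)**2 = 307651600/961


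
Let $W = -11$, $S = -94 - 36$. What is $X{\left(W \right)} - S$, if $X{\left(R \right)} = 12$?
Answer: $142$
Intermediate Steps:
$S = -130$ ($S = -94 - 36 = -130$)
$X{\left(W \right)} - S = 12 - -130 = 12 + 130 = 142$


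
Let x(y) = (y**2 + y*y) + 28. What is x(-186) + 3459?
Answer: 72679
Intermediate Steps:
x(y) = 28 + 2*y**2 (x(y) = (y**2 + y**2) + 28 = 2*y**2 + 28 = 28 + 2*y**2)
x(-186) + 3459 = (28 + 2*(-186)**2) + 3459 = (28 + 2*34596) + 3459 = (28 + 69192) + 3459 = 69220 + 3459 = 72679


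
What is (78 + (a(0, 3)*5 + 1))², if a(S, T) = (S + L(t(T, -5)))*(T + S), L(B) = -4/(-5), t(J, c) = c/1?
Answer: 8281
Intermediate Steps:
t(J, c) = c (t(J, c) = c*1 = c)
L(B) = ⅘ (L(B) = -4*(-⅕) = ⅘)
a(S, T) = (⅘ + S)*(S + T) (a(S, T) = (S + ⅘)*(T + S) = (⅘ + S)*(S + T))
(78 + (a(0, 3)*5 + 1))² = (78 + ((0² + (⅘)*0 + (⅘)*3 + 0*3)*5 + 1))² = (78 + ((0 + 0 + 12/5 + 0)*5 + 1))² = (78 + ((12/5)*5 + 1))² = (78 + (12 + 1))² = (78 + 13)² = 91² = 8281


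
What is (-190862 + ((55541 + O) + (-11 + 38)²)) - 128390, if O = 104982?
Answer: -158000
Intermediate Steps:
(-190862 + ((55541 + O) + (-11 + 38)²)) - 128390 = (-190862 + ((55541 + 104982) + (-11 + 38)²)) - 128390 = (-190862 + (160523 + 27²)) - 128390 = (-190862 + (160523 + 729)) - 128390 = (-190862 + 161252) - 128390 = -29610 - 128390 = -158000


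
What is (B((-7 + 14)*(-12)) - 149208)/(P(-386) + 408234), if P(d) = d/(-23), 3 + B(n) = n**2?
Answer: -3269565/9389768 ≈ -0.34821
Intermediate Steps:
B(n) = -3 + n**2
P(d) = -d/23 (P(d) = d*(-1/23) = -d/23)
(B((-7 + 14)*(-12)) - 149208)/(P(-386) + 408234) = ((-3 + ((-7 + 14)*(-12))**2) - 149208)/(-1/23*(-386) + 408234) = ((-3 + (7*(-12))**2) - 149208)/(386/23 + 408234) = ((-3 + (-84)**2) - 149208)/(9389768/23) = ((-3 + 7056) - 149208)*(23/9389768) = (7053 - 149208)*(23/9389768) = -142155*23/9389768 = -3269565/9389768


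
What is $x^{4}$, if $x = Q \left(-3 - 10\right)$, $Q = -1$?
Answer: $28561$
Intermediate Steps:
$x = 13$ ($x = - (-3 - 10) = \left(-1\right) \left(-13\right) = 13$)
$x^{4} = 13^{4} = 28561$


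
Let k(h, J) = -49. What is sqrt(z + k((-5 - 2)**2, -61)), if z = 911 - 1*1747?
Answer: I*sqrt(885) ≈ 29.749*I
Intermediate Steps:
z = -836 (z = 911 - 1747 = -836)
sqrt(z + k((-5 - 2)**2, -61)) = sqrt(-836 - 49) = sqrt(-885) = I*sqrt(885)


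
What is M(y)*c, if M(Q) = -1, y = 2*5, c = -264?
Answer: 264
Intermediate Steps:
y = 10
M(y)*c = -1*(-264) = 264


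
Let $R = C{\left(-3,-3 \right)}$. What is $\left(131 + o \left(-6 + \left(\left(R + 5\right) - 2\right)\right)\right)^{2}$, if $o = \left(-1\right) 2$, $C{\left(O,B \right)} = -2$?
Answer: $19881$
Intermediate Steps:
$R = -2$
$o = -2$
$\left(131 + o \left(-6 + \left(\left(R + 5\right) - 2\right)\right)\right)^{2} = \left(131 - 2 \left(-6 + \left(\left(-2 + 5\right) - 2\right)\right)\right)^{2} = \left(131 - 2 \left(-6 + \left(3 - 2\right)\right)\right)^{2} = \left(131 - 2 \left(-6 + 1\right)\right)^{2} = \left(131 - -10\right)^{2} = \left(131 + 10\right)^{2} = 141^{2} = 19881$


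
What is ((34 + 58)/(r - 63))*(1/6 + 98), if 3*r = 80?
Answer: -27094/109 ≈ -248.57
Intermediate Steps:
r = 80/3 (r = (⅓)*80 = 80/3 ≈ 26.667)
((34 + 58)/(r - 63))*(1/6 + 98) = ((34 + 58)/(80/3 - 63))*(1/6 + 98) = (92/(-109/3))*(⅙ + 98) = (92*(-3/109))*(589/6) = -276/109*589/6 = -27094/109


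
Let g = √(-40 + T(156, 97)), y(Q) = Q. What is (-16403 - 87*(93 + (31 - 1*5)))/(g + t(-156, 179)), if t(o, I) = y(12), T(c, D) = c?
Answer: -80268/7 + 13378*√29/7 ≈ -1175.0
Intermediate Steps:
t(o, I) = 12
g = 2*√29 (g = √(-40 + 156) = √116 = 2*√29 ≈ 10.770)
(-16403 - 87*(93 + (31 - 1*5)))/(g + t(-156, 179)) = (-16403 - 87*(93 + (31 - 1*5)))/(2*√29 + 12) = (-16403 - 87*(93 + (31 - 5)))/(12 + 2*√29) = (-16403 - 87*(93 + 26))/(12 + 2*√29) = (-16403 - 87*119)/(12 + 2*√29) = (-16403 - 10353)/(12 + 2*√29) = -26756/(12 + 2*√29)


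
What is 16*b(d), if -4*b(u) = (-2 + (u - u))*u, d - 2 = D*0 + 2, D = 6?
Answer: 32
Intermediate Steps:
d = 4 (d = 2 + (6*0 + 2) = 2 + (0 + 2) = 2 + 2 = 4)
b(u) = u/2 (b(u) = -(-2 + (u - u))*u/4 = -(-2 + 0)*u/4 = -(-1)*u/2 = u/2)
16*b(d) = 16*((½)*4) = 16*2 = 32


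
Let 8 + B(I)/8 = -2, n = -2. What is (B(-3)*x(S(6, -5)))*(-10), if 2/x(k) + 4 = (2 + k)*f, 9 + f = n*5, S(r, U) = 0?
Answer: -800/21 ≈ -38.095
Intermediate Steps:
f = -19 (f = -9 - 2*5 = -9 - 10 = -19)
B(I) = -80 (B(I) = -64 + 8*(-2) = -64 - 16 = -80)
x(k) = 2/(-42 - 19*k) (x(k) = 2/(-4 + (2 + k)*(-19)) = 2/(-4 + (-38 - 19*k)) = 2/(-42 - 19*k))
(B(-3)*x(S(6, -5)))*(-10) = -(-160)/(42 + 19*0)*(-10) = -(-160)/(42 + 0)*(-10) = -(-160)/42*(-10) = -80*(-1/21)*(-10) = (80/21)*(-10) = -800/21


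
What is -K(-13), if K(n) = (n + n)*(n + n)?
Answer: -676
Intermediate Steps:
K(n) = 4*n**2 (K(n) = (2*n)*(2*n) = 4*n**2)
-K(-13) = -4*(-13)**2 = -4*169 = -1*676 = -676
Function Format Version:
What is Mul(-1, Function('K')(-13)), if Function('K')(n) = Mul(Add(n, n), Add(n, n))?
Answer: -676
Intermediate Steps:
Function('K')(n) = Mul(4, Pow(n, 2)) (Function('K')(n) = Mul(Mul(2, n), Mul(2, n)) = Mul(4, Pow(n, 2)))
Mul(-1, Function('K')(-13)) = Mul(-1, Mul(4, Pow(-13, 2))) = Mul(-1, Mul(4, 169)) = Mul(-1, 676) = -676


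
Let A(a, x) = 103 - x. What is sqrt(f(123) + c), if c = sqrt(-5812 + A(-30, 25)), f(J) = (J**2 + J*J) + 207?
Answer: sqrt(30465 + I*sqrt(5734)) ≈ 174.54 + 0.217*I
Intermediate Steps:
f(J) = 207 + 2*J**2 (f(J) = (J**2 + J**2) + 207 = 2*J**2 + 207 = 207 + 2*J**2)
c = I*sqrt(5734) (c = sqrt(-5812 + (103 - 1*25)) = sqrt(-5812 + (103 - 25)) = sqrt(-5812 + 78) = sqrt(-5734) = I*sqrt(5734) ≈ 75.723*I)
sqrt(f(123) + c) = sqrt((207 + 2*123**2) + I*sqrt(5734)) = sqrt((207 + 2*15129) + I*sqrt(5734)) = sqrt((207 + 30258) + I*sqrt(5734)) = sqrt(30465 + I*sqrt(5734))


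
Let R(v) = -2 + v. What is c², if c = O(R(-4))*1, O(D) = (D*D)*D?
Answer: 46656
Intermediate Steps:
O(D) = D³ (O(D) = D²*D = D³)
c = -216 (c = (-2 - 4)³*1 = (-6)³*1 = -216*1 = -216)
c² = (-216)² = 46656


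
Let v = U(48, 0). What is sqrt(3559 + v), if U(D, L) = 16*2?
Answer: 3*sqrt(399) ≈ 59.925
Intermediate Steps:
U(D, L) = 32
v = 32
sqrt(3559 + v) = sqrt(3559 + 32) = sqrt(3591) = 3*sqrt(399)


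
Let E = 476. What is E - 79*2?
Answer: 318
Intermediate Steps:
E - 79*2 = 476 - 79*2 = 476 - 1*158 = 476 - 158 = 318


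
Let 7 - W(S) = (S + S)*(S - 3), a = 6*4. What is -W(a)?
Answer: 1001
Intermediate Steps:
a = 24
W(S) = 7 - 2*S*(-3 + S) (W(S) = 7 - (S + S)*(S - 3) = 7 - 2*S*(-3 + S))
-W(a) = -(7 - 2*24**2 + 6*24) = -(7 - 2*576 + 144) = -(7 - 1152 + 144) = -1*(-1001) = 1001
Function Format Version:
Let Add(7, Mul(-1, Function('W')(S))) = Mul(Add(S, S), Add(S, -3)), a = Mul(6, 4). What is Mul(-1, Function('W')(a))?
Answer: 1001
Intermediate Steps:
a = 24
Function('W')(S) = Add(7, Mul(-2, S, Add(-3, S))) (Function('W')(S) = Add(7, Mul(-1, Mul(Add(S, S), Add(S, -3)))) = Add(7, Mul(-1, Mul(Mul(2, S), Add(-3, S)))) = Add(7, Mul(-1, Mul(2, S, Add(-3, S)))) = Add(7, Mul(-2, S, Add(-3, S))))
Mul(-1, Function('W')(a)) = Mul(-1, Add(7, Mul(-2, Pow(24, 2)), Mul(6, 24))) = Mul(-1, Add(7, Mul(-2, 576), 144)) = Mul(-1, Add(7, -1152, 144)) = Mul(-1, -1001) = 1001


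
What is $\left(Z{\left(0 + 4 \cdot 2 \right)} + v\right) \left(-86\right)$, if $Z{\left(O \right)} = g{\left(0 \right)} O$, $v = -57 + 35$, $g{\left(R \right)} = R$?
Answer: $1892$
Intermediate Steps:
$v = -22$
$Z{\left(O \right)} = 0$ ($Z{\left(O \right)} = 0 O = 0$)
$\left(Z{\left(0 + 4 \cdot 2 \right)} + v\right) \left(-86\right) = \left(0 - 22\right) \left(-86\right) = \left(-22\right) \left(-86\right) = 1892$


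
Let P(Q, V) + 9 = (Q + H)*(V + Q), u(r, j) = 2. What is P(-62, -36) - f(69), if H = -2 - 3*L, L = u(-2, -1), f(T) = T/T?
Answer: 6850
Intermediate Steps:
f(T) = 1
L = 2
H = -8 (H = -2 - 3*2 = -2 - 6 = -8)
P(Q, V) = -9 + (-8 + Q)*(Q + V) (P(Q, V) = -9 + (Q - 8)*(V + Q) = -9 + (-8 + Q)*(Q + V))
P(-62, -36) - f(69) = (-9 + (-62)² - 8*(-62) - 8*(-36) - 62*(-36)) - 1*1 = (-9 + 3844 + 496 + 288 + 2232) - 1 = 6851 - 1 = 6850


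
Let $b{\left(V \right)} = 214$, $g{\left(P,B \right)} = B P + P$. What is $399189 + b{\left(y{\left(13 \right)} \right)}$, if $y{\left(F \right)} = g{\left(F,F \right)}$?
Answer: $399403$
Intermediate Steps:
$g{\left(P,B \right)} = P + B P$
$y{\left(F \right)} = F \left(1 + F\right)$
$399189 + b{\left(y{\left(13 \right)} \right)} = 399189 + 214 = 399403$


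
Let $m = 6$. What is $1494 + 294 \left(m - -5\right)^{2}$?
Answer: $37068$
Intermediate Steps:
$1494 + 294 \left(m - -5\right)^{2} = 1494 + 294 \left(6 - -5\right)^{2} = 1494 + 294 \left(6 + 5\right)^{2} = 1494 + 294 \cdot 11^{2} = 1494 + 294 \cdot 121 = 1494 + 35574 = 37068$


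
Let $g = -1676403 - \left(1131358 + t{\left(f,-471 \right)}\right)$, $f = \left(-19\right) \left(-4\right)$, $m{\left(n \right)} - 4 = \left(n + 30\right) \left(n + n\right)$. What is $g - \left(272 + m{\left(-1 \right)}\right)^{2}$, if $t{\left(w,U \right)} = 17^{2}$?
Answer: $-2855574$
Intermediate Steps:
$m{\left(n \right)} = 4 + 2 n \left(30 + n\right)$ ($m{\left(n \right)} = 4 + \left(n + 30\right) \left(n + n\right) = 4 + \left(30 + n\right) 2 n = 4 + 2 n \left(30 + n\right)$)
$f = 76$
$t{\left(w,U \right)} = 289$
$g = -2808050$ ($g = -1676403 - 1131647 = -2808050$)
$g - \left(272 + m{\left(-1 \right)}\right)^{2} = -2808050 - \left(272 + \left(4 + 2 \left(-1\right)^{2} + 60 \left(-1\right)\right)\right)^{2} = -2808050 - \left(272 + \left(4 + 2 \cdot 1 - 60\right)\right)^{2} = -2808050 - \left(272 + \left(4 + 2 - 60\right)\right)^{2} = -2808050 - \left(272 - 54\right)^{2} = -2808050 - 218^{2} = -2808050 - 47524 = -2855574$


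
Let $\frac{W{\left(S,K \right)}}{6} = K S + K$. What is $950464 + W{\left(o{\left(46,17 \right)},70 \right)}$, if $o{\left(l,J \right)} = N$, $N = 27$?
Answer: $962224$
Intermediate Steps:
$o{\left(l,J \right)} = 27$
$W{\left(S,K \right)} = 6 K + 6 K S$ ($W{\left(S,K \right)} = 6 \left(K S + K\right) = 6 \left(K + K S\right) = 6 K + 6 K S$)
$950464 + W{\left(o{\left(46,17 \right)},70 \right)} = 950464 + 6 \cdot 70 \left(1 + 27\right) = 950464 + 6 \cdot 70 \cdot 28 = 950464 + 11760 = 962224$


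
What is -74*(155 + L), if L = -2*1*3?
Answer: -11026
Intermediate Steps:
L = -6 (L = -2*3 = -6)
-74*(155 + L) = -74*(155 - 6) = -74*149 = -11026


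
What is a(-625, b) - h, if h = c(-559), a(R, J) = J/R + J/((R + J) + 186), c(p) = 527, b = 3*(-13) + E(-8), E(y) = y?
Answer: -160024033/303750 ≈ -526.83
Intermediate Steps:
b = -47 (b = 3*(-13) - 8 = -39 - 8 = -47)
a(R, J) = J/R + J/(186 + J + R) (a(R, J) = J/R + J/((J + R) + 186) = J/R + J/(186 + J + R))
h = 527
a(-625, b) - h = -47*(186 - 47 + 2*(-625))/(-625*(186 - 47 - 625)) - 1*527 = -47*(-1/625)*(186 - 47 - 1250)/(-486) - 527 = -47*(-1/625)*(-1/486)*(-1111) - 527 = 52217/303750 - 527 = -160024033/303750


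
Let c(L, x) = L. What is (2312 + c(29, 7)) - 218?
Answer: 2123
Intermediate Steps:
(2312 + c(29, 7)) - 218 = (2312 + 29) - 218 = 2341 - 218 = 2123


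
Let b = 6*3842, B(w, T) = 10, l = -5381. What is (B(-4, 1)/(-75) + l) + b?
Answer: 265063/15 ≈ 17671.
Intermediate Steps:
b = 23052
(B(-4, 1)/(-75) + l) + b = (10/(-75) - 5381) + 23052 = (10*(-1/75) - 5381) + 23052 = (-2/15 - 5381) + 23052 = -80717/15 + 23052 = 265063/15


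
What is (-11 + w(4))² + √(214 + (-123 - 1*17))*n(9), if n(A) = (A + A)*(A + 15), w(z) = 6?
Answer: 25 + 432*√74 ≈ 3741.2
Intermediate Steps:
n(A) = 2*A*(15 + A) (n(A) = (2*A)*(15 + A) = 2*A*(15 + A))
(-11 + w(4))² + √(214 + (-123 - 1*17))*n(9) = (-11 + 6)² + √(214 + (-123 - 1*17))*(2*9*(15 + 9)) = (-5)² + √(214 + (-123 - 17))*(2*9*24) = 25 + √(214 - 140)*432 = 25 + √74*432 = 25 + 432*√74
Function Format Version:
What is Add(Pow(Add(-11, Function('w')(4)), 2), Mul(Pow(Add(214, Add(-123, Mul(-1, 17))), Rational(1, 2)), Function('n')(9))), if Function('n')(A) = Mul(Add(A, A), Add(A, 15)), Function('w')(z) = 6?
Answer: Add(25, Mul(432, Pow(74, Rational(1, 2)))) ≈ 3741.2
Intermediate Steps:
Function('n')(A) = Mul(2, A, Add(15, A)) (Function('n')(A) = Mul(Mul(2, A), Add(15, A)) = Mul(2, A, Add(15, A)))
Add(Pow(Add(-11, Function('w')(4)), 2), Mul(Pow(Add(214, Add(-123, Mul(-1, 17))), Rational(1, 2)), Function('n')(9))) = Add(Pow(Add(-11, 6), 2), Mul(Pow(Add(214, Add(-123, Mul(-1, 17))), Rational(1, 2)), Mul(2, 9, Add(15, 9)))) = Add(Pow(-5, 2), Mul(Pow(Add(214, Add(-123, -17)), Rational(1, 2)), Mul(2, 9, 24))) = Add(25, Mul(Pow(Add(214, -140), Rational(1, 2)), 432)) = Add(25, Mul(Pow(74, Rational(1, 2)), 432)) = Add(25, Mul(432, Pow(74, Rational(1, 2))))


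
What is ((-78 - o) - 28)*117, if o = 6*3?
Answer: -14508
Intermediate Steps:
o = 18
((-78 - o) - 28)*117 = ((-78 - 1*18) - 28)*117 = ((-78 - 18) - 28)*117 = (-96 - 28)*117 = -124*117 = -14508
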